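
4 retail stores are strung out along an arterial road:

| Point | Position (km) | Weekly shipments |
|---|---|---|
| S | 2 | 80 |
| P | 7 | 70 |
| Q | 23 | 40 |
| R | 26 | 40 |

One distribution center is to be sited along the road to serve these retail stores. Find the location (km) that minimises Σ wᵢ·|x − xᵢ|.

For a sum of weighted absolute distances on a line, the optimum is the weighted median (not the mean). Total weight W = 230; half-weight = 115.
Sort by position and accumulate weight:
  km 2 (S, w=80) → cum 80
  km 7 (P, w=70) → cum 150  ≥ 115 → median here
  km 23 (Q, w=40) → cum 190
  km 26 (R, w=40) → cum 230
Optimal location: km 7.

x = 7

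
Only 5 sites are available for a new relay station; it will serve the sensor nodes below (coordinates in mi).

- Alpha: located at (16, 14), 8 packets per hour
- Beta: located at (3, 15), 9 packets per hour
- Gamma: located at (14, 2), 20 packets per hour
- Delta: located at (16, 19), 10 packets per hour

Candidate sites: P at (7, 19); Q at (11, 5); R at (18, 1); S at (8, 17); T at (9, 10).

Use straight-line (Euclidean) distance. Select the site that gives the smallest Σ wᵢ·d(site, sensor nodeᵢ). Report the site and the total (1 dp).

Total weighted distance at each candidate:
  P (7, 19): total = 591.0
  Q (11, 5): total = 431.1
  R (18, 1): total = 553.5
  S (8, 17): total = 522.4
  T (9, 10): total = 437.5
Minimum is at Q with total 431.1 mi.

Q, total 431.1 mi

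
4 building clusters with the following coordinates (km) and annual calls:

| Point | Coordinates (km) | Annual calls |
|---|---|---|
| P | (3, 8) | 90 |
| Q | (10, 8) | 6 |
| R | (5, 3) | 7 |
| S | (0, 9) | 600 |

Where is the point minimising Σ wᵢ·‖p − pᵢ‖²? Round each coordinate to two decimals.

(0.52, 8.80)

The minimiser of Σwᵢ‖p−pᵢ‖² is the weighted centroid p* = (Σwᵢpᵢ)/(Σwᵢ).
Σwᵢ = 703.
Σwᵢxᵢ = 90·3 + 6·10 + 7·5 + 600·0 = 365.
Σwᵢyᵢ = 90·8 + 6·8 + 7·3 + 600·9 = 6189.
x* = 365/703 = 0.52, y* = 6189/703 = 8.80.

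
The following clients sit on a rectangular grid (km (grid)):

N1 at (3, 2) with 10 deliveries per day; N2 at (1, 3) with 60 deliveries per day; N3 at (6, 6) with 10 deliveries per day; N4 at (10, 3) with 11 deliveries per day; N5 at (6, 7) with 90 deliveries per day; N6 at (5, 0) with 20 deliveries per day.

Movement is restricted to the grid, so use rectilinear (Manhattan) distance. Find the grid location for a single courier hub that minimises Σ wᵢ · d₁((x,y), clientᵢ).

(6, 3)

Manhattan distance separates: Σwᵢ(|x−xᵢ|+|y−yᵢ|) = Σwᵢ|x−xᵢ| + Σwᵢ|y−yᵢ|, so x and y are optimised independently as 1-D weighted medians.
Total weight W = 201; half = 100.5.
x-coordinate, sorted with cumulative weight:
  x=1 (N2, w=60) cum 60
  x=3 (N1, w=10) cum 70
  x=5 (N6, w=20) cum 90
  x=6 (N3, w=10) cum 100
  x=6 (N5, w=90) cum 190  ← median
  x=10 (N4, w=11) cum 201
⇒ x* = 6
y-coordinate, sorted with cumulative weight:
  y=0 (N6, w=20) cum 20
  y=2 (N1, w=10) cum 30
  y=3 (N2, w=60) cum 90
  y=3 (N4, w=11) cum 101  ← median
  y=6 (N3, w=10) cum 111
  y=7 (N5, w=90) cum 201
⇒ y* = 3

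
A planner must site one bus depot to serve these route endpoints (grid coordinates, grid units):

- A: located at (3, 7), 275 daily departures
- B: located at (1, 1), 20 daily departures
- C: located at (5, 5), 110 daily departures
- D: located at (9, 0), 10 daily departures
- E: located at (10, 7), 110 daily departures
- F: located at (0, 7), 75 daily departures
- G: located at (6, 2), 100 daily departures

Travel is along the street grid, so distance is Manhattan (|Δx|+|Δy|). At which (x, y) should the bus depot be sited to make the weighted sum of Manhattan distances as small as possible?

(3, 7)

Manhattan distance separates: Σwᵢ(|x−xᵢ|+|y−yᵢ|) = Σwᵢ|x−xᵢ| + Σwᵢ|y−yᵢ|, so x and y are optimised independently as 1-D weighted medians.
Total weight W = 700; half = 350.
x-coordinate, sorted with cumulative weight:
  x=0 (F, w=75) cum 75
  x=1 (B, w=20) cum 95
  x=3 (A, w=275) cum 370  ← median
  x=5 (C, w=110) cum 480
  x=6 (G, w=100) cum 580
  x=9 (D, w=10) cum 590
  x=10 (E, w=110) cum 700
⇒ x* = 3
y-coordinate, sorted with cumulative weight:
  y=0 (D, w=10) cum 10
  y=1 (B, w=20) cum 30
  y=2 (G, w=100) cum 130
  y=5 (C, w=110) cum 240
  y=7 (A, w=275) cum 515  ← median
  y=7 (E, w=110) cum 625
  y=7 (F, w=75) cum 700
⇒ y* = 7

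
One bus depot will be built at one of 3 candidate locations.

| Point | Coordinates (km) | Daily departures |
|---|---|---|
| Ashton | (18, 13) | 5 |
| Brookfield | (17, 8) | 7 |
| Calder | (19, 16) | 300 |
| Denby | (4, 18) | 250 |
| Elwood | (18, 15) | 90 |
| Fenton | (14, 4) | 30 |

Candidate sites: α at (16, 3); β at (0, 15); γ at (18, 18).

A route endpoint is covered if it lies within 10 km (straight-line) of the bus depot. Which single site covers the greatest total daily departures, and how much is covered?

γ, covering 395

Coverage radius r = 10 km; a point is covered iff (Δx)²+(Δy)² ≤ 10² = 100.
  α (16, 3): covers {Brookfield, Fenton} → 37
  β (0, 15): covers {Denby} → 250
  γ (18, 18): covers {Ashton, Calder, Elwood} → 395
Maximum coverage at γ: 395 daily departures.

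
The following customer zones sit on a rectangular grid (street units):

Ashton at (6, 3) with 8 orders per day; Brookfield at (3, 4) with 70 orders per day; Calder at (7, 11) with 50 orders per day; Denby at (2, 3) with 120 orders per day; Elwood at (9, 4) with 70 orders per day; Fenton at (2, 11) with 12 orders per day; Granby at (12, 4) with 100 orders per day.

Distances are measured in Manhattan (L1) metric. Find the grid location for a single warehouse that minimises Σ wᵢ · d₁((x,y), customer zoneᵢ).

Manhattan distance separates: Σwᵢ(|x−xᵢ|+|y−yᵢ|) = Σwᵢ|x−xᵢ| + Σwᵢ|y−yᵢ|, so x and y are optimised independently as 1-D weighted medians.
Total weight W = 430; half = 215.
x-coordinate, sorted with cumulative weight:
  x=2 (Denby, w=120) cum 120
  x=2 (Fenton, w=12) cum 132
  x=3 (Brookfield, w=70) cum 202
  x=6 (Ashton, w=8) cum 210
  x=7 (Calder, w=50) cum 260  ← median
  x=9 (Elwood, w=70) cum 330
  x=12 (Granby, w=100) cum 430
⇒ x* = 7
y-coordinate, sorted with cumulative weight:
  y=3 (Ashton, w=8) cum 8
  y=3 (Denby, w=120) cum 128
  y=4 (Brookfield, w=70) cum 198
  y=4 (Elwood, w=70) cum 268  ← median
  y=4 (Granby, w=100) cum 368
  y=11 (Calder, w=50) cum 418
  y=11 (Fenton, w=12) cum 430
⇒ y* = 4

(7, 4)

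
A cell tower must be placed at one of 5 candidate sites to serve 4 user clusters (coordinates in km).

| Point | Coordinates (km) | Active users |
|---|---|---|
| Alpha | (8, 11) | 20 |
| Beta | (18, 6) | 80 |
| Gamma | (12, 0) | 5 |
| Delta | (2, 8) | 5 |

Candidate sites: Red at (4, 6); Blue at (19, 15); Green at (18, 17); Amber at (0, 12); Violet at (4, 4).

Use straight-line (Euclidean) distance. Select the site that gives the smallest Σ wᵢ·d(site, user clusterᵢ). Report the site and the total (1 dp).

Blue, total 1133.2 km

Total weighted distance at each candidate:
  Red (4, 6): total = 1312.2
  Blue (19, 15): total = 1133.2
  Green (18, 17): total = 1295.2
  Amber (0, 12): total = 1786.4
  Violet (4, 4): total = 1359.7
Minimum is at Blue with total 1133.2 km.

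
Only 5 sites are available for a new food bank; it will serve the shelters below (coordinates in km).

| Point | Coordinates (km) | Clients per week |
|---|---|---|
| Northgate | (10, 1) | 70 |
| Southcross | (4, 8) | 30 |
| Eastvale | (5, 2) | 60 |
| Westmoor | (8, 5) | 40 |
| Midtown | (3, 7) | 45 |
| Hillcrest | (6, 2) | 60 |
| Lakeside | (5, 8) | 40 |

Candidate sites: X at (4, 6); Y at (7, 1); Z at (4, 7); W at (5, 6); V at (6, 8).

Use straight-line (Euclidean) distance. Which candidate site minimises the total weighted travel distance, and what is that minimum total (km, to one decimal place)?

W, total 1356.6 km

Total weighted distance at each candidate:
  X (4, 6): total = 1440.4
  Y (7, 1): total = 1438.1
  Z (4, 7): total = 1533.5
  W (5, 6): total = 1356.6
  V (6, 8): total = 1675.8
Minimum is at W with total 1356.6 km.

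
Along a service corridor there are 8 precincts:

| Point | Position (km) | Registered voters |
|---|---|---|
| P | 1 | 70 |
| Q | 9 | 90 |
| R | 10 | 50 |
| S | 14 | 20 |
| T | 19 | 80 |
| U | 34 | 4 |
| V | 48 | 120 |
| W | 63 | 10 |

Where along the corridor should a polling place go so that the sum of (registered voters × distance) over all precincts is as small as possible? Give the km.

x = 14

For a sum of weighted absolute distances on a line, the optimum is the weighted median (not the mean). Total weight W = 444; half-weight = 222.
Sort by position and accumulate weight:
  km 1 (P, w=70) → cum 70
  km 9 (Q, w=90) → cum 160
  km 10 (R, w=50) → cum 210
  km 14 (S, w=20) → cum 230  ≥ 222 → median here
  km 19 (T, w=80) → cum 310
  km 34 (U, w=4) → cum 314
  km 48 (V, w=120) → cum 434
  km 63 (W, w=10) → cum 444
Optimal location: km 14.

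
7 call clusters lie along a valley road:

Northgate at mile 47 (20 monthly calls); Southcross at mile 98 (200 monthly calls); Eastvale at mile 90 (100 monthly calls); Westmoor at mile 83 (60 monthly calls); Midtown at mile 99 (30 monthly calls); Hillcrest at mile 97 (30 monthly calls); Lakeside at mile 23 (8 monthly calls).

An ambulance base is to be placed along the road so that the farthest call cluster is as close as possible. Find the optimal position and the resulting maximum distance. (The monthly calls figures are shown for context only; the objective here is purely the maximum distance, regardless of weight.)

The 1-center on a line is the midpoint of the two extreme points: leftmost at 23, rightmost at 99.
Optimal location = (23 + 99)/2 = 61; maximum distance = (99 − 23)/2 = 38.

location 61, max distance 38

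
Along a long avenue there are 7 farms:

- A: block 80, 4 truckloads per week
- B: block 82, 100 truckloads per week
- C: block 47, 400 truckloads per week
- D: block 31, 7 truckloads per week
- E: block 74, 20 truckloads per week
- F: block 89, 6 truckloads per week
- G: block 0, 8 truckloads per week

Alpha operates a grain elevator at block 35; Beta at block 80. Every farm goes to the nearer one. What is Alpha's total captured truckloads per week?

The indifferent point is the midpoint (35+80)/2 = 57.5; farms left of it (closer to Alpha at 35) go to Alpha, those right go to Beta.
  G at 0 (w=8) → Alpha
  D at 31 (w=7) → Alpha
  C at 47 (w=400) → Alpha
  E at 74 (w=20) → Beta
  A at 80 (w=4) → Beta
  B at 82 (w=100) → Beta
  F at 89 (w=6) → Beta
Alpha captures 415; Beta captures 130.

415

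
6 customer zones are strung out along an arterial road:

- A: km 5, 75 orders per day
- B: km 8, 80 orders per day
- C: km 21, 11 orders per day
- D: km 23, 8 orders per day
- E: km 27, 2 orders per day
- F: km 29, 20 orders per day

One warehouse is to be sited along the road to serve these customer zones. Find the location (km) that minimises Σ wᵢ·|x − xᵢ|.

For a sum of weighted absolute distances on a line, the optimum is the weighted median (not the mean). Total weight W = 196; half-weight = 98.
Sort by position and accumulate weight:
  km 5 (A, w=75) → cum 75
  km 8 (B, w=80) → cum 155  ≥ 98 → median here
  km 21 (C, w=11) → cum 166
  km 23 (D, w=8) → cum 174
  km 27 (E, w=2) → cum 176
  km 29 (F, w=20) → cum 196
Optimal location: km 8.

x = 8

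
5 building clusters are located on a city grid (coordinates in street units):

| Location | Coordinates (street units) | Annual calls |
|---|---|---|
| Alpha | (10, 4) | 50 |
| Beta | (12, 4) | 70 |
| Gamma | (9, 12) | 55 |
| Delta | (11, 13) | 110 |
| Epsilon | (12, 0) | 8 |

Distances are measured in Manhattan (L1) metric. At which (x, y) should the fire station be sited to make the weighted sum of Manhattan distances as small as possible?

Manhattan distance separates: Σwᵢ(|x−xᵢ|+|y−yᵢ|) = Σwᵢ|x−xᵢ| + Σwᵢ|y−yᵢ|, so x and y are optimised independently as 1-D weighted medians.
Total weight W = 293; half = 146.5.
x-coordinate, sorted with cumulative weight:
  x=9 (Gamma, w=55) cum 55
  x=10 (Alpha, w=50) cum 105
  x=11 (Delta, w=110) cum 215  ← median
  x=12 (Beta, w=70) cum 285
  x=12 (Epsilon, w=8) cum 293
⇒ x* = 11
y-coordinate, sorted with cumulative weight:
  y=0 (Epsilon, w=8) cum 8
  y=4 (Alpha, w=50) cum 58
  y=4 (Beta, w=70) cum 128
  y=12 (Gamma, w=55) cum 183  ← median
  y=13 (Delta, w=110) cum 293
⇒ y* = 12

(11, 12)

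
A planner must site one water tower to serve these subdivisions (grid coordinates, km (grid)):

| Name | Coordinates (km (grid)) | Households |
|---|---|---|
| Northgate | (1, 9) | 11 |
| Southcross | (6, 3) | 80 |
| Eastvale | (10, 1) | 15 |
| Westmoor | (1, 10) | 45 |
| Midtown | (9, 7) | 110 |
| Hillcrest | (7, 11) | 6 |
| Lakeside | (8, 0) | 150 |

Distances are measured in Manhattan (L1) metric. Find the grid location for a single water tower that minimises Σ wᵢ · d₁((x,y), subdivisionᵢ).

Manhattan distance separates: Σwᵢ(|x−xᵢ|+|y−yᵢ|) = Σwᵢ|x−xᵢ| + Σwᵢ|y−yᵢ|, so x and y are optimised independently as 1-D weighted medians.
Total weight W = 417; half = 208.5.
x-coordinate, sorted with cumulative weight:
  x=1 (Northgate, w=11) cum 11
  x=1 (Westmoor, w=45) cum 56
  x=6 (Southcross, w=80) cum 136
  x=7 (Hillcrest, w=6) cum 142
  x=8 (Lakeside, w=150) cum 292  ← median
  x=9 (Midtown, w=110) cum 402
  x=10 (Eastvale, w=15) cum 417
⇒ x* = 8
y-coordinate, sorted with cumulative weight:
  y=0 (Lakeside, w=150) cum 150
  y=1 (Eastvale, w=15) cum 165
  y=3 (Southcross, w=80) cum 245  ← median
  y=7 (Midtown, w=110) cum 355
  y=9 (Northgate, w=11) cum 366
  y=10 (Westmoor, w=45) cum 411
  y=11 (Hillcrest, w=6) cum 417
⇒ y* = 3

(8, 3)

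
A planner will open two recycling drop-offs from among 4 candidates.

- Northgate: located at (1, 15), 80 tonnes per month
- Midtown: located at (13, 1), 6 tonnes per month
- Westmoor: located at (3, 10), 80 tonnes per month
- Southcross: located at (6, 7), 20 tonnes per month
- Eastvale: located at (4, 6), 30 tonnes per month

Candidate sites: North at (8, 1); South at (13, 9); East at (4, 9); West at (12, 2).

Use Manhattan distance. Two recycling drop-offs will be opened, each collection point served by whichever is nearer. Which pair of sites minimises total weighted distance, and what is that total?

Evaluate every pair (each demand assigned to the nearer of the two):
  {East, West}: total = 1062
  {North, East}: total = 1080
  {South, East}: total = 1098
  {North, South}: total = 2780
  {South, West}: total = 2872
  {North, West}: total = 3242
Best pair: {East, West} with total 1062.

{East, West}, total 1062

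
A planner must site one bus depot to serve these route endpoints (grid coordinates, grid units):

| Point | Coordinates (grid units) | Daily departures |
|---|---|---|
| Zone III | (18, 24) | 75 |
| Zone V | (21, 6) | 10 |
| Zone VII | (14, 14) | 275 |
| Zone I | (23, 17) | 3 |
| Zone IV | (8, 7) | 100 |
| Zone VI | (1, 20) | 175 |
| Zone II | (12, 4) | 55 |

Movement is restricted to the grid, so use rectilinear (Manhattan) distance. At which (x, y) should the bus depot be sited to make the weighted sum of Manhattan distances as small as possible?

(14, 14)

Manhattan distance separates: Σwᵢ(|x−xᵢ|+|y−yᵢ|) = Σwᵢ|x−xᵢ| + Σwᵢ|y−yᵢ|, so x and y are optimised independently as 1-D weighted medians.
Total weight W = 693; half = 346.5.
x-coordinate, sorted with cumulative weight:
  x=1 (Zone VI, w=175) cum 175
  x=8 (Zone IV, w=100) cum 275
  x=12 (Zone II, w=55) cum 330
  x=14 (Zone VII, w=275) cum 605  ← median
  x=18 (Zone III, w=75) cum 680
  x=21 (Zone V, w=10) cum 690
  x=23 (Zone I, w=3) cum 693
⇒ x* = 14
y-coordinate, sorted with cumulative weight:
  y=4 (Zone II, w=55) cum 55
  y=6 (Zone V, w=10) cum 65
  y=7 (Zone IV, w=100) cum 165
  y=14 (Zone VII, w=275) cum 440  ← median
  y=17 (Zone I, w=3) cum 443
  y=20 (Zone VI, w=175) cum 618
  y=24 (Zone III, w=75) cum 693
⇒ y* = 14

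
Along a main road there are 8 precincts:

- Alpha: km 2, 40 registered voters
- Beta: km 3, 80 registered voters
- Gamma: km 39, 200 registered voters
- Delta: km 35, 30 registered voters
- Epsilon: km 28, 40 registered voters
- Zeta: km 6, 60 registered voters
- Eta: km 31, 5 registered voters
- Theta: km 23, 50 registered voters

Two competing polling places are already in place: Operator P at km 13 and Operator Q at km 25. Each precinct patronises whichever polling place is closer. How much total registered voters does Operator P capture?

180

The indifferent point is the midpoint (13+25)/2 = 19; precincts left of it (closer to Operator P at 13) go to Operator P, those right go to Operator Q.
  Alpha at 2 (w=40) → Operator P
  Beta at 3 (w=80) → Operator P
  Zeta at 6 (w=60) → Operator P
  Theta at 23 (w=50) → Operator Q
  Epsilon at 28 (w=40) → Operator Q
  Eta at 31 (w=5) → Operator Q
  Delta at 35 (w=30) → Operator Q
  Gamma at 39 (w=200) → Operator Q
Operator P captures 180; Operator Q captures 325.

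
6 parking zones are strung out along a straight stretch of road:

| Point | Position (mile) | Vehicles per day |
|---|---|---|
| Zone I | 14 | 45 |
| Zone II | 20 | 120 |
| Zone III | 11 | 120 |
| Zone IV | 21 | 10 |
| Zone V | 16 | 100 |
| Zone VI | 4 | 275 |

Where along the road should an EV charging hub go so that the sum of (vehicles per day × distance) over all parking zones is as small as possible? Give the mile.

x = 11

For a sum of weighted absolute distances on a line, the optimum is the weighted median (not the mean). Total weight W = 670; half-weight = 335.
Sort by position and accumulate weight:
  mile 4 (Zone VI, w=275) → cum 275
  mile 11 (Zone III, w=120) → cum 395  ≥ 335 → median here
  mile 14 (Zone I, w=45) → cum 440
  mile 16 (Zone V, w=100) → cum 540
  mile 20 (Zone II, w=120) → cum 660
  mile 21 (Zone IV, w=10) → cum 670
Optimal location: mile 11.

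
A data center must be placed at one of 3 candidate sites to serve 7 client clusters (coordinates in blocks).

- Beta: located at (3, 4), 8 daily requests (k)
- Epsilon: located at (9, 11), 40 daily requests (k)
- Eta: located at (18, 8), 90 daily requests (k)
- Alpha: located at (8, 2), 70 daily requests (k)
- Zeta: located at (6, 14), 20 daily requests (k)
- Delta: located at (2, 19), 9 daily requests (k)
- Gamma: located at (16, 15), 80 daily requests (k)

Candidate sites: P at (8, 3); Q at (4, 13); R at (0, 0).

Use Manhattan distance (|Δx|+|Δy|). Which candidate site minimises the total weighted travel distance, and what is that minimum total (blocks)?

P, total 3886 blocks

Total weighted distance at each candidate:
  P (8, 3): total = 3886
  Q (4, 13): total = 4372
  R (0, 0): total = 6965
Minimum is at P with total 3886 blocks.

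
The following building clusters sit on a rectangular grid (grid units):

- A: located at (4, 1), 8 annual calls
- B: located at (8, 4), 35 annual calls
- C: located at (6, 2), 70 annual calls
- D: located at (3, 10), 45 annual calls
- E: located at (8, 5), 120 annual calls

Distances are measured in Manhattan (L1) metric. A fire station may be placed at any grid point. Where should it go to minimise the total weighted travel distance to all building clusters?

(8, 5)

Manhattan distance separates: Σwᵢ(|x−xᵢ|+|y−yᵢ|) = Σwᵢ|x−xᵢ| + Σwᵢ|y−yᵢ|, so x and y are optimised independently as 1-D weighted medians.
Total weight W = 278; half = 139.
x-coordinate, sorted with cumulative weight:
  x=3 (D, w=45) cum 45
  x=4 (A, w=8) cum 53
  x=6 (C, w=70) cum 123
  x=8 (B, w=35) cum 158  ← median
  x=8 (E, w=120) cum 278
⇒ x* = 8
y-coordinate, sorted with cumulative weight:
  y=1 (A, w=8) cum 8
  y=2 (C, w=70) cum 78
  y=4 (B, w=35) cum 113
  y=5 (E, w=120) cum 233  ← median
  y=10 (D, w=45) cum 278
⇒ y* = 5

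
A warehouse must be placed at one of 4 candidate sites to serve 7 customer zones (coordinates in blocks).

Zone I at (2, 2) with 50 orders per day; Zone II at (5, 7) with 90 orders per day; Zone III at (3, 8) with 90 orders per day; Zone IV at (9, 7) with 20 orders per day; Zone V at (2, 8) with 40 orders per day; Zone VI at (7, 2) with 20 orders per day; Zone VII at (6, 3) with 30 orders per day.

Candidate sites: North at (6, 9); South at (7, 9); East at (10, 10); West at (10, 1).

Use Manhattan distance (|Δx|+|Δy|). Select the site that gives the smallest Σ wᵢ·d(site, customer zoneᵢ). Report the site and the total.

Total weighted distance at each candidate:
  North (6, 9): total = 1820
  South (7, 9): total = 2080
  East (10, 10): total = 3360
  West (10, 1): total = 3700
Minimum is at North with total 1820 blocks.

North, total 1820 blocks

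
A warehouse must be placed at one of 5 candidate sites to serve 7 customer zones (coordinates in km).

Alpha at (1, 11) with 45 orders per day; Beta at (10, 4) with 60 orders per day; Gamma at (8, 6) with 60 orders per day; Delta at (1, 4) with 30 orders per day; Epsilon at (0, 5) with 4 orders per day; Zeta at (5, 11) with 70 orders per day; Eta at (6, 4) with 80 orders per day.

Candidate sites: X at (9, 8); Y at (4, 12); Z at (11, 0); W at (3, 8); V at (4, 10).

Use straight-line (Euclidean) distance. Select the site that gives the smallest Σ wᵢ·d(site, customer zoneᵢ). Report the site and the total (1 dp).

W, total 1772.6 km

Total weighted distance at each candidate:
  X (9, 8): total = 1822.3
  Y (4, 12): total = 2222.2
  Z (11, 0): total = 3079.6
  W (3, 8): total = 1772.6
  V (4, 10): total = 1822.6
Minimum is at W with total 1772.6 km.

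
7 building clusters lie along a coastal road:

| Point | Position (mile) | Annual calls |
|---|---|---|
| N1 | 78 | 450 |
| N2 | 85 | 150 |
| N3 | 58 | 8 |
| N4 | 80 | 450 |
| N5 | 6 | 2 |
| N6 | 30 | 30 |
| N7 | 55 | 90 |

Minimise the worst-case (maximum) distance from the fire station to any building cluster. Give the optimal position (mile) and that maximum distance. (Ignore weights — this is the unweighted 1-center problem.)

The 1-center on a line is the midpoint of the two extreme points: leftmost at 6, rightmost at 85.
Optimal location = (6 + 85)/2 = 45.5; maximum distance = (85 − 6)/2 = 39.5.

location 45.5, max distance 39.5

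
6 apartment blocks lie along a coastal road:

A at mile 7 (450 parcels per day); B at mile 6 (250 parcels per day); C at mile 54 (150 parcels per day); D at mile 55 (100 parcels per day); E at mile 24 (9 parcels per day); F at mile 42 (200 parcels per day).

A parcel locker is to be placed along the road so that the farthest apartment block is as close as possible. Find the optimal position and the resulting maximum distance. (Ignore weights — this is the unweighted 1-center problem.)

location 30.5, max distance 24.5

The 1-center on a line is the midpoint of the two extreme points: leftmost at 6, rightmost at 55.
Optimal location = (6 + 55)/2 = 30.5; maximum distance = (55 − 6)/2 = 24.5.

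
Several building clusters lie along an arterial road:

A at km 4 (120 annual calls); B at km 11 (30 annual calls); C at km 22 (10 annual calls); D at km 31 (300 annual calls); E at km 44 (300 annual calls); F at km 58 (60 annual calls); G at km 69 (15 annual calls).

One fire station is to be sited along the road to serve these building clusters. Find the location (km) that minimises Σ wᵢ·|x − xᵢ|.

For a sum of weighted absolute distances on a line, the optimum is the weighted median (not the mean). Total weight W = 835; half-weight = 417.5.
Sort by position and accumulate weight:
  km 4 (A, w=120) → cum 120
  km 11 (B, w=30) → cum 150
  km 22 (C, w=10) → cum 160
  km 31 (D, w=300) → cum 460  ≥ 417.5 → median here
  km 44 (E, w=300) → cum 760
  km 58 (F, w=60) → cum 820
  km 69 (G, w=15) → cum 835
Optimal location: km 31.

x = 31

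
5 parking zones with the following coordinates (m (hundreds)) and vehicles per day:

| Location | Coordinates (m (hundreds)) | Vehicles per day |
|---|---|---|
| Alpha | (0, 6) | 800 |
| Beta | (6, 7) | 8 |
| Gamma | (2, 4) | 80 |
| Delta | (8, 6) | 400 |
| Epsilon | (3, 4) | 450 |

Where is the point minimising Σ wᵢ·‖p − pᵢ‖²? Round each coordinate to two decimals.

(2.74, 5.39)

The minimiser of Σwᵢ‖p−pᵢ‖² is the weighted centroid p* = (Σwᵢpᵢ)/(Σwᵢ).
Σwᵢ = 1738.
Σwᵢxᵢ = 800·0 + 8·6 + 80·2 + 400·8 + 450·3 = 4758.
Σwᵢyᵢ = 800·6 + 8·7 + 80·4 + 400·6 + 450·4 = 9376.
x* = 4758/1738 = 2.74, y* = 9376/1738 = 5.39.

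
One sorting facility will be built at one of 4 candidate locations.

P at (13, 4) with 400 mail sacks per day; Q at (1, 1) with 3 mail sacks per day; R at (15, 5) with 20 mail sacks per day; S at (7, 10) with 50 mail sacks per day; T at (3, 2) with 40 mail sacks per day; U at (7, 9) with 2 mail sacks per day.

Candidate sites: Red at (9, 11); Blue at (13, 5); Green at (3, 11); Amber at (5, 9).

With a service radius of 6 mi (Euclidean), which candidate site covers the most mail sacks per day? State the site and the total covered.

Coverage radius r = 6 mi; a point is covered iff (Δx)²+(Δy)² ≤ 6² = 36.
  Red (9, 11): covers {S, U} → 52
  Blue (13, 5): covers {P, R} → 420
  Green (3, 11): covers {S, U} → 52
  Amber (5, 9): covers {S, U} → 52
Maximum coverage at Blue: 420 mail sacks per day.

Blue, covering 420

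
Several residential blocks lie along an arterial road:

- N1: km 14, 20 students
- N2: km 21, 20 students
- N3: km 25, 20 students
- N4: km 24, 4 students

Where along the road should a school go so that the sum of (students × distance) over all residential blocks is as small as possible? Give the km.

For a sum of weighted absolute distances on a line, the optimum is the weighted median (not the mean). Total weight W = 64; half-weight = 32.
Sort by position and accumulate weight:
  km 14 (N1, w=20) → cum 20
  km 21 (N2, w=20) → cum 40  ≥ 32 → median here
  km 24 (N4, w=4) → cum 44
  km 25 (N3, w=20) → cum 64
Optimal location: km 21.

x = 21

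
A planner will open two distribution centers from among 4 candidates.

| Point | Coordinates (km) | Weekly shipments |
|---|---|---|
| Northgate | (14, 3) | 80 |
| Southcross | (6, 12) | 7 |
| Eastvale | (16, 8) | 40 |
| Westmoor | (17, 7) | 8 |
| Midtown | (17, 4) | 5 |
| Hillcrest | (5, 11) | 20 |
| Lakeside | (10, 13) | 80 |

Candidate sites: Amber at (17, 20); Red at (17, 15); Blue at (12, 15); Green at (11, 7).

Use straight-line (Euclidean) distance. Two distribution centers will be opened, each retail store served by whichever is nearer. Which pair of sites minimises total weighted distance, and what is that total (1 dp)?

Evaluate every pair (each demand assigned to the nearer of the two):
  {Blue, Green}: total = 1103.0
  {Amber, Green}: total = 1365.8
  {Red, Green}: total = 1365.8
  {Red, Blue}: total = 1809.6
  {Amber, Blue}: total = 1866.1
  {Amber, Red}: total = 2306.6
Best pair: {Blue, Green} with total 1103.0.

{Blue, Green}, total 1103.0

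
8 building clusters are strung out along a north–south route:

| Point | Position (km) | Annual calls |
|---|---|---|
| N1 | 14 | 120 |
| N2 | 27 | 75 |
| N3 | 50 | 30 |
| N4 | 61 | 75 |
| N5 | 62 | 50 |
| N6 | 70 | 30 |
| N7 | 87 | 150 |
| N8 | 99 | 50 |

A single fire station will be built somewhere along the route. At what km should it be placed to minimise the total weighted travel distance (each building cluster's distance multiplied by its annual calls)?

x = 61

For a sum of weighted absolute distances on a line, the optimum is the weighted median (not the mean). Total weight W = 580; half-weight = 290.
Sort by position and accumulate weight:
  km 14 (N1, w=120) → cum 120
  km 27 (N2, w=75) → cum 195
  km 50 (N3, w=30) → cum 225
  km 61 (N4, w=75) → cum 300  ≥ 290 → median here
  km 62 (N5, w=50) → cum 350
  km 70 (N6, w=30) → cum 380
  km 87 (N7, w=150) → cum 530
  km 99 (N8, w=50) → cum 580
Optimal location: km 61.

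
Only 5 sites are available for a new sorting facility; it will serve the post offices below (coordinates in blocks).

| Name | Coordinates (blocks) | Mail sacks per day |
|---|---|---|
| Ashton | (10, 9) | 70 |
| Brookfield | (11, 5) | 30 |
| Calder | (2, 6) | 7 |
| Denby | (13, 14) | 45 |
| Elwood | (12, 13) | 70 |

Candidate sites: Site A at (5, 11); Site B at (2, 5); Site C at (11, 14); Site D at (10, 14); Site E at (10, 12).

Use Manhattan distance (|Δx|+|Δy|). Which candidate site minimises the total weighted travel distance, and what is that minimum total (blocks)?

Site E, total 983 blocks

Total weighted distance at each candidate:
  Site A (5, 11): total = 2031
  Site B (2, 5): total = 3277
  Site C (11, 14): total = 1039
  Site D (10, 14): total = 1107
  Site E (10, 12): total = 983
Minimum is at Site E with total 983 blocks.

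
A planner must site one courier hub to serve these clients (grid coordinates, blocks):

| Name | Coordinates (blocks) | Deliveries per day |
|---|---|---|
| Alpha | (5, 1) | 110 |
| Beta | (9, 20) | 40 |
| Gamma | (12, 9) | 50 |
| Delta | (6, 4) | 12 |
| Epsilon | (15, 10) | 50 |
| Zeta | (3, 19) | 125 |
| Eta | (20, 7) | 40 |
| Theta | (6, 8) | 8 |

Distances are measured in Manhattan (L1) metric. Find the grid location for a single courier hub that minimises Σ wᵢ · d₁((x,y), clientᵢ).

(5, 9)

Manhattan distance separates: Σwᵢ(|x−xᵢ|+|y−yᵢ|) = Σwᵢ|x−xᵢ| + Σwᵢ|y−yᵢ|, so x and y are optimised independently as 1-D weighted medians.
Total weight W = 435; half = 217.5.
x-coordinate, sorted with cumulative weight:
  x=3 (Zeta, w=125) cum 125
  x=5 (Alpha, w=110) cum 235  ← median
  x=6 (Delta, w=12) cum 247
  x=6 (Theta, w=8) cum 255
  x=9 (Beta, w=40) cum 295
  x=12 (Gamma, w=50) cum 345
  x=15 (Epsilon, w=50) cum 395
  x=20 (Eta, w=40) cum 435
⇒ x* = 5
y-coordinate, sorted with cumulative weight:
  y=1 (Alpha, w=110) cum 110
  y=4 (Delta, w=12) cum 122
  y=7 (Eta, w=40) cum 162
  y=8 (Theta, w=8) cum 170
  y=9 (Gamma, w=50) cum 220  ← median
  y=10 (Epsilon, w=50) cum 270
  y=19 (Zeta, w=125) cum 395
  y=20 (Beta, w=40) cum 435
⇒ y* = 9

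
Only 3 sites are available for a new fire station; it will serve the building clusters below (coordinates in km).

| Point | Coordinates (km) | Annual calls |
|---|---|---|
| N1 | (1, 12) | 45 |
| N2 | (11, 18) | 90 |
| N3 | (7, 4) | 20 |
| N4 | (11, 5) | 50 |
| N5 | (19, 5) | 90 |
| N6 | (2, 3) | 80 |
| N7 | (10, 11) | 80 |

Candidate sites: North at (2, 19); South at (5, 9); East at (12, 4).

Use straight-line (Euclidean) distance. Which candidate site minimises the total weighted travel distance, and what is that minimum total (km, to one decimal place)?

South, total 3944.6 km

Total weighted distance at each candidate:
  North (2, 19): total = 6448.7
  South (5, 9): total = 3944.6
  East (12, 4): total = 4068.8
Minimum is at South with total 3944.6 km.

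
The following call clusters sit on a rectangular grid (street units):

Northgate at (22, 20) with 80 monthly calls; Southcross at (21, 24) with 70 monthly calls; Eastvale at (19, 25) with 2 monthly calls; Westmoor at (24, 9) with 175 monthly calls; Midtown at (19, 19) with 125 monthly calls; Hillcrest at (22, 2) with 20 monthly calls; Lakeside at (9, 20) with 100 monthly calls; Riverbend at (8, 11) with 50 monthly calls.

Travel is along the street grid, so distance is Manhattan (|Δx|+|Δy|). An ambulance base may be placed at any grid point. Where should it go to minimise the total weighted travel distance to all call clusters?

(21, 19)

Manhattan distance separates: Σwᵢ(|x−xᵢ|+|y−yᵢ|) = Σwᵢ|x−xᵢ| + Σwᵢ|y−yᵢ|, so x and y are optimised independently as 1-D weighted medians.
Total weight W = 622; half = 311.
x-coordinate, sorted with cumulative weight:
  x=8 (Riverbend, w=50) cum 50
  x=9 (Lakeside, w=100) cum 150
  x=19 (Eastvale, w=2) cum 152
  x=19 (Midtown, w=125) cum 277
  x=21 (Southcross, w=70) cum 347  ← median
  x=22 (Northgate, w=80) cum 427
  x=22 (Hillcrest, w=20) cum 447
  x=24 (Westmoor, w=175) cum 622
⇒ x* = 21
y-coordinate, sorted with cumulative weight:
  y=2 (Hillcrest, w=20) cum 20
  y=9 (Westmoor, w=175) cum 195
  y=11 (Riverbend, w=50) cum 245
  y=19 (Midtown, w=125) cum 370  ← median
  y=20 (Northgate, w=80) cum 450
  y=20 (Lakeside, w=100) cum 550
  y=24 (Southcross, w=70) cum 620
  y=25 (Eastvale, w=2) cum 622
⇒ y* = 19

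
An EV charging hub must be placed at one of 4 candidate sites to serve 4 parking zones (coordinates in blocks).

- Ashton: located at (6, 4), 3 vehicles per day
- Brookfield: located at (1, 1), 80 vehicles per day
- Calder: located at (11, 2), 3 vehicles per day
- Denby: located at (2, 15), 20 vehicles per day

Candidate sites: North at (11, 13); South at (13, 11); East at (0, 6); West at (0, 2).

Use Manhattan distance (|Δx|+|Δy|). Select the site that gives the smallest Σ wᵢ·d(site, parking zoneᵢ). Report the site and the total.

West, total 517 blocks

Total weighted distance at each candidate:
  North (11, 13): total = 2055
  South (13, 11): total = 2135
  East (0, 6): total = 769
  West (0, 2): total = 517
Minimum is at West with total 517 blocks.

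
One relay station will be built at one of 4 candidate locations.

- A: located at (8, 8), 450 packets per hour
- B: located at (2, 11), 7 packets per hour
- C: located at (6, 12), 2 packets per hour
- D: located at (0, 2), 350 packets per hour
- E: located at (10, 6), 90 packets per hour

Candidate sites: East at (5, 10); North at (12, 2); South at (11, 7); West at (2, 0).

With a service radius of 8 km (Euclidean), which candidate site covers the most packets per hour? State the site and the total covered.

East, covering 549

Coverage radius r = 8 km; a point is covered iff (Δx)²+(Δy)² ≤ 8² = 64.
  East (5, 10): covers {A, B, C, E} → 549
  North (12, 2): covers {A, E} → 540
  South (11, 7): covers {A, C, E} → 542
  West (2, 0): covers {D} → 350
Maximum coverage at East: 549 packets per hour.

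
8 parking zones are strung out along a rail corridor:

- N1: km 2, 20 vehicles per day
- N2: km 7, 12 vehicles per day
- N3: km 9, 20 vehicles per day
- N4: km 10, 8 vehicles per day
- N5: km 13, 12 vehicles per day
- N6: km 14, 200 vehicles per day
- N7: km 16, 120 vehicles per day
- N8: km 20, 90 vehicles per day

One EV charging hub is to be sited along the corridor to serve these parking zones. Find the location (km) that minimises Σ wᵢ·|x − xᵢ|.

x = 14

For a sum of weighted absolute distances on a line, the optimum is the weighted median (not the mean). Total weight W = 482; half-weight = 241.
Sort by position and accumulate weight:
  km 2 (N1, w=20) → cum 20
  km 7 (N2, w=12) → cum 32
  km 9 (N3, w=20) → cum 52
  km 10 (N4, w=8) → cum 60
  km 13 (N5, w=12) → cum 72
  km 14 (N6, w=200) → cum 272  ≥ 241 → median here
  km 16 (N7, w=120) → cum 392
  km 20 (N8, w=90) → cum 482
Optimal location: km 14.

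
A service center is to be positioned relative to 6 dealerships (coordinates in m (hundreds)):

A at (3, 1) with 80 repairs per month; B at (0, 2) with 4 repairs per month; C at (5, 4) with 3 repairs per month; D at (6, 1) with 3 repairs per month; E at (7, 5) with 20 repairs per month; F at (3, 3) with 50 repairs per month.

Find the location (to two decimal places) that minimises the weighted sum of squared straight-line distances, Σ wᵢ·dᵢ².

The minimiser of Σwᵢ‖p−pᵢ‖² is the weighted centroid p* = (Σwᵢpᵢ)/(Σwᵢ).
Σwᵢ = 160.
Σwᵢxᵢ = 80·3 + 4·0 + 3·5 + 3·6 + 20·7 + 50·3 = 563.
Σwᵢyᵢ = 80·1 + 4·2 + 3·4 + 3·1 + 20·5 + 50·3 = 353.
x* = 563/160 = 3.52, y* = 353/160 = 2.21.

(3.52, 2.21)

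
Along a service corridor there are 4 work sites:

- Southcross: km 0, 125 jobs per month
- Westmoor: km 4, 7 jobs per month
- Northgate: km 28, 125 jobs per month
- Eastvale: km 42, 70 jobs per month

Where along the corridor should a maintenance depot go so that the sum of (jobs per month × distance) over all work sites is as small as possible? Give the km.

x = 28

For a sum of weighted absolute distances on a line, the optimum is the weighted median (not the mean). Total weight W = 327; half-weight = 163.5.
Sort by position and accumulate weight:
  km 0 (Southcross, w=125) → cum 125
  km 4 (Westmoor, w=7) → cum 132
  km 28 (Northgate, w=125) → cum 257  ≥ 163.5 → median here
  km 42 (Eastvale, w=70) → cum 327
Optimal location: km 28.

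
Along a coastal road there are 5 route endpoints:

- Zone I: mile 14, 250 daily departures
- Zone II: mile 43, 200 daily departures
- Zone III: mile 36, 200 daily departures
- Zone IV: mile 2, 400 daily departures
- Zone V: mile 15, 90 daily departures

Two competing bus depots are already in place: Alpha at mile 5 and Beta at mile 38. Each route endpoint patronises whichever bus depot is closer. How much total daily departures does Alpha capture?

The indifferent point is the midpoint (5+38)/2 = 21.5; route endpoints left of it (closer to Alpha at 5) go to Alpha, those right go to Beta.
  Zone IV at 2 (w=400) → Alpha
  Zone I at 14 (w=250) → Alpha
  Zone V at 15 (w=90) → Alpha
  Zone III at 36 (w=200) → Beta
  Zone II at 43 (w=200) → Beta
Alpha captures 740; Beta captures 400.

740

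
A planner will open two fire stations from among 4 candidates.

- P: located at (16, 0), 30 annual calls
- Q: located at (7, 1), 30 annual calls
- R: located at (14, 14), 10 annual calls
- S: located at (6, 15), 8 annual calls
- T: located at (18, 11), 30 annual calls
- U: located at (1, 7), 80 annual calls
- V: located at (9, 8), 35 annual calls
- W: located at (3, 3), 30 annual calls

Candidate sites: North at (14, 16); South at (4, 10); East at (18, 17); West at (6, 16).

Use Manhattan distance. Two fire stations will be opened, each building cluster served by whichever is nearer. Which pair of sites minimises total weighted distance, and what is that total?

{South, East}, total 2201

Evaluate every pair (each demand assigned to the nearer of the two):
  {South, East}: total = 2201
  {North, South}: total = 2211
  {South, West}: total = 2543
  {East, West}: total = 3293
  {North, West}: total = 3303
  {North, East}: total = 4407
Best pair: {South, East} with total 2201.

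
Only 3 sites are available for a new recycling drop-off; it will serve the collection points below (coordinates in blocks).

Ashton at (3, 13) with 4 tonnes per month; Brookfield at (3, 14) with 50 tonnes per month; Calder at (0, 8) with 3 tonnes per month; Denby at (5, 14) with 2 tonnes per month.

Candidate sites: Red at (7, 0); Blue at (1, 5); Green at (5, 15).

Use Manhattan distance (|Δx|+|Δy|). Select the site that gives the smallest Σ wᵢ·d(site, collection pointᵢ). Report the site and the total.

Total weighted distance at each candidate:
  Red (7, 0): total = 1045
  Blue (1, 5): total = 628
  Green (5, 15): total = 204
Minimum is at Green with total 204 blocks.

Green, total 204 blocks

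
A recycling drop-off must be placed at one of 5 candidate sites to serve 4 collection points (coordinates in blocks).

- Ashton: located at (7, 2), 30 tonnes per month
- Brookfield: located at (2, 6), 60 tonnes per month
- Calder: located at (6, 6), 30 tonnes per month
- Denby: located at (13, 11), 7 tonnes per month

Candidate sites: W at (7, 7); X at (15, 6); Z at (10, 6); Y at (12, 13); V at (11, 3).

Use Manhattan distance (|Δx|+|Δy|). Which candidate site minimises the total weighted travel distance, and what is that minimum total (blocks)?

W, total 640 blocks

Total weighted distance at each candidate:
  W (7, 7): total = 640
  X (15, 6): total = 1459
  Z (10, 6): total = 866
  Y (12, 13): total = 1911
  V (11, 3): total = 1180
Minimum is at W with total 640 blocks.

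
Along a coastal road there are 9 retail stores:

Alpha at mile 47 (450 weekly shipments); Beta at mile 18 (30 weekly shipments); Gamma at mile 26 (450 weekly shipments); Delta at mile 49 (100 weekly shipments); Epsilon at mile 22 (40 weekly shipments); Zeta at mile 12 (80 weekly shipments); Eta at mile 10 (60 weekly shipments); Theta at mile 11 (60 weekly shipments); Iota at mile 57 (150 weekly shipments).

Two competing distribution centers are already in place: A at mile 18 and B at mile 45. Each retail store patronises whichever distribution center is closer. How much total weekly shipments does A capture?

The indifferent point is the midpoint (18+45)/2 = 31.5; retail stores left of it (closer to A at 18) go to A, those right go to B.
  Eta at 10 (w=60) → A
  Theta at 11 (w=60) → A
  Zeta at 12 (w=80) → A
  Beta at 18 (w=30) → A
  Epsilon at 22 (w=40) → A
  Gamma at 26 (w=450) → A
  Alpha at 47 (w=450) → B
  Delta at 49 (w=100) → B
  Iota at 57 (w=150) → B
A captures 720; B captures 700.

720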